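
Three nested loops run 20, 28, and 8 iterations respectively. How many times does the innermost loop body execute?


Loop 1 (outermost): 20 iterations
Loop 2 (middle): 28 iterations per outer
Loop 3 (innermost): 8 iterations per middle
Total = 20 * 28 * 8 = 4480


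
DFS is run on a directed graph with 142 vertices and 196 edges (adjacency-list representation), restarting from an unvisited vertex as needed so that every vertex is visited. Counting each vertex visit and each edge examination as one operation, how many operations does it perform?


A full DFS traversal processes each vertex exactly once (push/pop on stack).
Each directed edge is examined once.
V = 142, E = 196
V + E = 338


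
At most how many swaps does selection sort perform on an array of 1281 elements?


Each of the 1280 passes places one element in its final position.
Pass 1: swap minimum into position 0
Pass 2: swap minimum of remaining into position 1
...
Pass 1280: last two elements, one swap
Maximum swaps = 1281 - 1 = 1280


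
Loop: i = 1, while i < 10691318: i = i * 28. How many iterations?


i multiplies by 28 each step:
i = 1 -> 28 -> 784 -> 21952 -> 614656 -> 17210368 (stop)
Iterations = ceil(log_28(10691318)) = 5


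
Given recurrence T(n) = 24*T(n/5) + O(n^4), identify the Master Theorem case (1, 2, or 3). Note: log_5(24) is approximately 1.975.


Master Theorem parameters: a=24, b=5, c=4
log_b(a) = 1.975
Compare b^c with a: 5^4 = 625 > 24, so c > log_b(a).
Comparing c=4 vs log_b(a)=1.975:
4 > 1.975 => Case 3
Result: T(n) = O(n^4)
Master Theorem case = 3


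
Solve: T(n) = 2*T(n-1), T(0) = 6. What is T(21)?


Unrolling:
T(21) = 2*T(20) = 2^2*T(19) = ... = 2^21*T(0)
= 2^21 * 6
= 2097152 * 6 = 12582912


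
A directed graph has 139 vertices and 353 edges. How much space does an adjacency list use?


Adjacency list: one list head per vertex + one entry per edge
Vertex heads: 139
Edge entries: 353
Total = 139 + 353 = 492


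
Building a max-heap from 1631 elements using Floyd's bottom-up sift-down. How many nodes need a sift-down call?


In a heap of 1631 elements (0-indexed array):
  Last element index: 1630
  Parent of last element: floor((1630 - 1) / 2) = 814
  Internal nodes: indices 0 to 814
  Count = floor(1631/2) = 815


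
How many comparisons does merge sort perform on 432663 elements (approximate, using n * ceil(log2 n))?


Recursion depth: ceil(log2(432663)) = 19
Each recursion level merges n = 432663 elements
Total = 432663 * 19 = 8220597


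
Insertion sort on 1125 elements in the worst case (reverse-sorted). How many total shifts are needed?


In the worst case (reverse-sorted), each element shifts past all previous:
  Element 1: 1 shifts
  Element 2: 2 shifts
  Element 3: 3 shifts
  Element 4: 4 shifts
  Element 5: 5 shifts
  ...
  Element 1124: 1124 shifts
Total = 1 + 2 + ... + 1124
= 1125*(1125-1)/2 = 632250


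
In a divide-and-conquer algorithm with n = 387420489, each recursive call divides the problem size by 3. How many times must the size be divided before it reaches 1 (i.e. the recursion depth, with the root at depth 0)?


Number of divisions = log_3(387420489)
Sizes: 387420489 -> 129140163 -> 43046721 -> 14348907 -> 4782969 -> 1594323 -> 531441 -> 177147 -> 59049 -> 19683 -> 6561 -> 2187 -> 729 -> 243 -> 81 -> 27 -> 9 -> 3 -> 1 (18 divisions)
Recursion depth = 18


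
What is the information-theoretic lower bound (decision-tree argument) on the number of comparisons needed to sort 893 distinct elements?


A binary decision tree of height h has at most 2^h leaves and needs at least n! of them, so h >= ceil(log2(n!)).
893! is far too large to multiply out, so use Stirling's series:
  ln(n!) ~ n ln n - n + (1/2) ln(2 pi n) + 1/(12n)  (error below 1/(360 n^3), negligible here)
  ln(893) = 6.7945866
  n ln n = 893 * 6.7945866 = 6067.5658
  (1/2) ln(2 pi * 893) = (1/2) ln(5610.8845) = 4.3162
  1/(12*893) = 0.0001
  ln(893!) ~ 6067.5658 - 893 + 4.3162 + 0.0001 = 5178.8821
Convert to base 2: log2(893!) = 5178.8821 / ln 2 = 5178.8821 / 0.69314718 = 7471.5475
ceil(7471.5475) = 7472


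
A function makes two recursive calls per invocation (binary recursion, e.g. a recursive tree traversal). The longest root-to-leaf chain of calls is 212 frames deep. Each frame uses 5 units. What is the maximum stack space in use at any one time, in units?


Binary recursion: the two calls run one after the other, so only one root-to-leaf chain of frames is on the stack at a time.
Maximum depth (longest chain) = 212 frames
Each frame = 5 units
Max stack space = 212 * 5 = 1060


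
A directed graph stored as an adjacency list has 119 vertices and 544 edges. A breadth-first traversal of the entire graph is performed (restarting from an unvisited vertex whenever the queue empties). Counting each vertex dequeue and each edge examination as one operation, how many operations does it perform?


A full BFS traversal dequeues each vertex once and examines each edge once.
Vertex visits: 119
Edge visits: 544
V + E = 119 + 544 = 663


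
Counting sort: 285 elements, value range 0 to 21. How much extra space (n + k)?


n = 285 (output array)
k = 22 (count array for 22 distinct values)
Extra space = 285 + 22 = 307


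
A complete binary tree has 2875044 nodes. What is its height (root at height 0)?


In a complete binary tree, level k holds nodes 2^k .. 2^(k+1)-1 (1-indexed).
Height = floor(log2(n)) = floor(log2(2875044)) = 21
Check: 2^21 = 2097152 <= 2875044 < 4194304 = 2^22


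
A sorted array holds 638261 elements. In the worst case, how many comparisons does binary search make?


Halving sequence: 638261 -> 319130 -> 159565 -> 79782 -> 39891 -> 19945 -> 9972 -> 4986 -> 2493 -> 1246 -> 623 -> 311 -> 155 -> 77 -> 38 -> 19 -> 9 -> 4 -> 2 -> 1
Number of halvings = 19
Max comparisons = 19 + 1 = 20


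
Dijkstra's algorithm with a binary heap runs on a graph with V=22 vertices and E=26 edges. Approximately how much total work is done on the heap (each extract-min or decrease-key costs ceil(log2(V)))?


Dijkstra with a binary heap: each vertex is extracted once, each edge may relax once.
Each heap operation costs O(log V).
V + E = 22 + 26 = 48
ceil(log2(22)) = 5 (since 2^4 = 16 < 22 <= 32 = 2^5)
Total heap work = (V+E) * ceil(log2(V)) = 48 * 5 = 240


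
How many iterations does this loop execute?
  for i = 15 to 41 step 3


The loop variable i takes values starting at 15 and increments by 3 each iteration.
Sequence: i = 15, 18, 21, 24, 27, 30, 33, 36, 39
The upper bound 41 is inclusive, so the count is floor((last - first) / step) + 1:
floor((41 - 15) / 3) + 1 = floor(26/3) + 1 = 8 + 1 = 9


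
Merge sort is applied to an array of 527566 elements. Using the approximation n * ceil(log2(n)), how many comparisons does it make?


Merge sort divides the array into halves recursively.
Number of levels = ceil(log2(527566)) = 20
At each level, approximately n = 527566 comparisons are needed for merging.
Total comparisons ~ n * ceil(log2(n)) = 527566 * 20 = 10551320


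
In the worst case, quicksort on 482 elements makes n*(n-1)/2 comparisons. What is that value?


Sum of comparisons per partition:
481 + 480 + ... + 1 + 0
= 482 * (482 - 1) / 2
= 482 * 481 / 2
= 115921


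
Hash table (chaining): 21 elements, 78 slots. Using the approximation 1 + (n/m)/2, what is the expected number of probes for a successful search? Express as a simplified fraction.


Computing expected probes:
alpha = 21/78
= 1 + alpha/2
= 1 + 21/(2*78)
= (2*78 + 21) / (2*78)
= 177/156 = 59/52


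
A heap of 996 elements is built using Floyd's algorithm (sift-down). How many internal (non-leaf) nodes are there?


Leaf nodes occupy roughly half the array.
Sift-down is called for each internal node, starting from the last one.
Internal nodes = floor(n/2) = floor(996/2) = 498


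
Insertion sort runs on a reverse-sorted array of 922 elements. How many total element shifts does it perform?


Sum of shifts = 1 + 2 + 3 + ... + 921
= 922 * 921 / 2
= 849162 / 2
= 424581


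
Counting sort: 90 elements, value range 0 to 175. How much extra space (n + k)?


n = 90 (output array)
k = 176 (count array for 176 distinct values)
Extra space = 90 + 176 = 266


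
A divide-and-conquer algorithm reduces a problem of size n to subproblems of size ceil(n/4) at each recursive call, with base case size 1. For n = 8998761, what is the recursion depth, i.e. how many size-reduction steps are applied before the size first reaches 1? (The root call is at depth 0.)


Each step divides the size by 4 (rounding up); after k steps the size is ceil(n/4^k), which equals 1 exactly when 4^k >= n.
So the depth is the smallest k with 4^k >= 8998761, i.e. ceil(log_4(8998761)).
4^11 = 4194304 < 8998761 <= 16777216 = 4^12
Recursion depth = 12


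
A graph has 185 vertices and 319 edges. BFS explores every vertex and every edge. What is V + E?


A full BFS traversal dequeues each vertex once and examines each edge once.
Vertex visits: 185
Edge visits: 319
V + E = 185 + 319 = 504


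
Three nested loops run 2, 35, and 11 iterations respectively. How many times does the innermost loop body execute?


Loop 1 (outermost): 2 iterations
Loop 2 (middle): 35 iterations per outer
Loop 3 (innermost): 11 iterations per middle
Total = 2 * 35 * 11 = 770


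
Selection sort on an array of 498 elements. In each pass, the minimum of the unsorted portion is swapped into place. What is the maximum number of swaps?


Selection sort performs one swap per pass:
  Pass 1: find min in positions 0 to 497, swap with position 0
  Pass 2: find min in positions 1 to 497, swap with position 1
  Pass 3: find min in positions 2 to 497, swap with position 2
  Pass 4: find min in positions 3 to 497, swap with position 3
  Pass 5: find min in positions 4 to 497, swap with position 4
  ... (492 more passes)
Total passes (and swaps) = n - 1 = 498 - 1 = 497


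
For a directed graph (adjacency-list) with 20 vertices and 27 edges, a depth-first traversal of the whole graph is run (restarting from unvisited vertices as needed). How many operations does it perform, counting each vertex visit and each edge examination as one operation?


A full DFS traversal visits each vertex once and examines each edge once.
V = 20
E = 27
Sum = 20 + 27 = 47


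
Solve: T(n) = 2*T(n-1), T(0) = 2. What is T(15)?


Unrolling:
T(15) = 2*T(14) = 2^2*T(13) = ... = 2^15*T(0)
= 2^15 * 2
= 32768 * 2 = 65536


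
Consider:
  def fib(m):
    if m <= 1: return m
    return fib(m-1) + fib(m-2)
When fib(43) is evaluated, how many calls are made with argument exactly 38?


Let N(m) = number of times fib(m) is called while evaluating fib(43).
N(43) = 1 (the initial call).
N(42) = 1 (only fib(43) calls it).
For 1 <= m <= 41: fib(m) is called by fib(m+1) and fib(m+2), so
  N(m) = N(m+1) + N(m+2).
fib(0) is called only by fib(2), so N(0) = N(2).
Walk down from m=43:
  N(43)=1, N(42)=1, N(41)=2, N(40)=3, N(39)=5, N(38)=8
N(38) = 8


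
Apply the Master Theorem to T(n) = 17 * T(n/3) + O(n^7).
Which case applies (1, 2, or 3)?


The Master Theorem: T(n) = a*T(n/b) + O(n^c)
  a = 17, b = 3, c = 7
log_b(a) = log_3(17) ~ 2.579
Compare b^c with a: 3^7 = 2187 > 17, so c > log_b(a).
Since c > log_b(a), Case 3 applies.
T(n) = O(n^7)
Master Theorem case = 3


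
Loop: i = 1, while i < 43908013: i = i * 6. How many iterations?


i multiplies by 6 each step:
i = 1 -> 6 -> 36 -> 216 -> 1296 -> 7776 -> 46656 -> 279936 -> 1679616 -> 10077696 -> 60466176 (stop)
Iterations = ceil(log_6(43908013)) = 10


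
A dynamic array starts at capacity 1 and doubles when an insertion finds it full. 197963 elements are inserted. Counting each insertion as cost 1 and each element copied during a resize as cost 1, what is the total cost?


n = 197963
Insertion costs: 197963
Resizes copy 1, 2, 4, ... up to the largest power of 2 that is <= n-1 = 197962, i.e. 131072.
Copy costs = 1 + 2 + 4 + 8 + 16 + 32 + 64 + 128 + 256 + 512 + 1024 + 2048 + 4096 + 8192 + 16384 + 32768 + 65536 + 131072 = 262143
Total = 197963 + 262143 = 460106


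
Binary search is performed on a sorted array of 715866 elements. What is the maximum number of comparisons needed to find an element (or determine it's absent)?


Binary search halves the search space each comparison:
  Step 1: search space = 715866 -> 357933
  Step 2: search space = 357933 -> 178966
  Step 3: search space = 178966 -> 89483
  Step 4: search space = 89483 -> 44741
  Step 5: search space = 44741 -> 22370
  Step 6: search space = 22370 -> 11185
  Step 7: search space = 11185 -> 5592
  Step 8: search space = 5592 -> 2796
  Step 9: search space = 2796 -> 1398
  Step 10: search space = 1398 -> 699
  Step 11: search space = 699 -> 349
  Step 12: search space = 349 -> 174
  Step 13: search space = 174 -> 87
  Step 14: search space = 87 -> 43
  Step 15: search space = 43 -> 21
  Step 16: search space = 21 -> 10
  Step 17: search space = 10 -> 5
  Step 18: search space = 5 -> 2
  Step 19: search space = 2 -> 1
  Step 20: search space = 1 (final check)
Maximum comparisons = floor(log2(715866)) + 1 = 19 + 1 = 20


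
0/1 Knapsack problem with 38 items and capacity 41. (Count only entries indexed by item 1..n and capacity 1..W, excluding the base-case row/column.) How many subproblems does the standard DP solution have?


The DP table is indexed by (item, capacity).
Rows: 38 items
Columns: 41 capacity values (1 to W)
Total subproblems = 38 * 41 = 1558


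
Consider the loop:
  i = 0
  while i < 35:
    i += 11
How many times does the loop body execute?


Starting at i = 0, each iteration adds 11.
Iterations until i >= 35:
  Iteration 1: i = 0 -> i = 11
  Iteration 2: i = 11 -> i = 22
  Iteration 3: i = 22 -> i = 33
  Iteration 4: i = 33 -> i = 44
Total iterations = ceil(35/11) = 4


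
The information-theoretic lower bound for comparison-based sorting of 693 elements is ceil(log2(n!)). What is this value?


A binary decision tree of height h has at most 2^h leaves and needs at least n! of them, so h >= ceil(log2(n!)).
693! is far too large to multiply out, so use Stirling's series:
  ln(n!) ~ n ln n - n + (1/2) ln(2 pi n) + 1/(12n)  (error below 1/(360 n^3), negligible here)
  ln(693) = 6.5410300
  n ln n = 693 * 6.5410300 = 4532.9338
  (1/2) ln(2 pi * 693) = (1/2) ln(4354.2474) = 4.1895
  1/(12*693) = 0.0001
  ln(693!) ~ 4532.9338 - 693 + 4.1895 + 0.0001 = 3844.1234
Convert to base 2: log2(693!) = 3844.1234 / ln 2 = 3844.1234 / 0.69314718 = 5545.8978
ceil(5545.8978) = 5546


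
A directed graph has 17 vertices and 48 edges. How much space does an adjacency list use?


Adjacency list: one list head per vertex + one entry per edge
Vertex heads: 17
Edge entries: 48
Total = 17 + 48 = 65


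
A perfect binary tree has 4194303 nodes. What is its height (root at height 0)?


For a perfect binary tree of height h: n = 2^(h+1) - 1, so h = log2(n+1) - 1.
  n + 1 = 4194304 = 2^22
  log2(4194304) = 22
  height = 22 - 1 = 21


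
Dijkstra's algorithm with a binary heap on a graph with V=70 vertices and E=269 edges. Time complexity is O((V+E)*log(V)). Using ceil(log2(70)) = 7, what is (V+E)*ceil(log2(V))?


Dijkstra with a binary heap: each vertex is extracted once, each edge may relax once.
Each heap operation costs O(log V).
V + E = 70 + 269 = 339
ceil(log2(70)) = 7 (since 2^6 = 64 < 70 <= 128 = 2^7)
Total heap work = (V+E) * ceil(log2(V)) = 339 * 7 = 2373


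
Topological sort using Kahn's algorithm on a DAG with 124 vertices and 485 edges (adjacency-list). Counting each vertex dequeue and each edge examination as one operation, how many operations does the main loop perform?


Kahn's algorithm:
  1. Compute in-degrees: O(V + E)
  2. Process queue: each vertex dequeued once (O(V))
     each edge examined once (O(E))
Total = V + E = 124 + 485 = 609


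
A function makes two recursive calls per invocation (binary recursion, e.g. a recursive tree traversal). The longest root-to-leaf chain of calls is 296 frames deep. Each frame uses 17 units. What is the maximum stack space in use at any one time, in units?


Binary recursion: the two calls run one after the other, so only one root-to-leaf chain of frames is on the stack at a time.
Maximum depth (longest chain) = 296 frames
Each frame = 17 units
Max stack space = 296 * 17 = 5032


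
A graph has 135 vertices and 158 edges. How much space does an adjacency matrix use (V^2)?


Adjacency matrix: V x V grid of entries
Space = V^2 = 135^2 = 135 * 135 = 18225


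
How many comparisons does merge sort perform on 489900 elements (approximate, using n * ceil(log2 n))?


Recursion depth: ceil(log2(489900)) = 19
Each recursion level merges n = 489900 elements
Total = 489900 * 19 = 9308100


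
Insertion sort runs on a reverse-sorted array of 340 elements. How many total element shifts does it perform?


Sum of shifts = 1 + 2 + 3 + ... + 339
= 340 * 339 / 2
= 115260 / 2
= 57630


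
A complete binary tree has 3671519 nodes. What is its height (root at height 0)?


In a complete binary tree, level k holds nodes 2^k .. 2^(k+1)-1 (1-indexed).
Height = floor(log2(n)) = floor(log2(3671519)) = 21
Check: 2^21 = 2097152 <= 3671519 < 4194304 = 2^22


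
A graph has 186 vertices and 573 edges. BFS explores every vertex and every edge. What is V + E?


A full BFS traversal dequeues each vertex once and examines each edge once.
Vertex visits: 186
Edge visits: 573
V + E = 186 + 573 = 759


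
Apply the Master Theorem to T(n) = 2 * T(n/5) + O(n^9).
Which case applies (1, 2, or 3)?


The Master Theorem: T(n) = a*T(n/b) + O(n^c)
  a = 2, b = 5, c = 9
log_b(a) = log_5(2) ~ 0.431
Compare b^c with a: 5^9 = 1953125 > 2, so c > log_b(a).
Since c > log_b(a), Case 3 applies.
T(n) = O(n^9)
Master Theorem case = 3


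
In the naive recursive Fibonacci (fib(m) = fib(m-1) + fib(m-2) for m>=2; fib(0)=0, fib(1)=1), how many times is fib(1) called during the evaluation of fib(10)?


Let N(m) = number of times fib(m) is called while evaluating fib(10).
N(10) = 1 (the initial call).
N(9) = 1 (only fib(10) calls it).
For 1 <= m <= 8: fib(m) is called by fib(m+1) and fib(m+2), so
  N(m) = N(m+1) + N(m+2).
fib(0) is called only by fib(2), so N(0) = N(2).
Walk down from m=10:
  N(10)=1, N(9)=1, N(8)=2, N(7)=3, N(6)=5, N(5)=8, N(4)=13, N(3)=21, N(2)=34, N(1)=55
N(1) = 55


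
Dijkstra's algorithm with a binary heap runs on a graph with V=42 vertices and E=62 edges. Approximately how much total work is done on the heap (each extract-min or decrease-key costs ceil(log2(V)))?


Dijkstra with a binary heap: each vertex is extracted once, each edge may relax once.
Each heap operation costs O(log V).
V + E = 42 + 62 = 104
ceil(log2(42)) = 6 (since 2^5 = 32 < 42 <= 64 = 2^6)
Total heap work = (V+E) * ceil(log2(V)) = 104 * 6 = 624


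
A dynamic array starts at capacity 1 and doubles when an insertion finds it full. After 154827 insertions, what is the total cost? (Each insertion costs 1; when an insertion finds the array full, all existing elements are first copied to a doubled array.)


Insertion cost: 154827 (one per element)
Resizes occur just before inserting elements 2, 3, 5, 9, ...
Elements copied at each resize: 1 + 2 + 4 + 8 + 16 + 32 + 64 + 128 + 256 + 512 + 1024 + 2048 + 4096 + 8192 + 16384 + 32768 + 65536 + 131072
Sum of copies = 262143 (geometric series: 2^k - 1)
Total = 154827 + 262143 = 416970


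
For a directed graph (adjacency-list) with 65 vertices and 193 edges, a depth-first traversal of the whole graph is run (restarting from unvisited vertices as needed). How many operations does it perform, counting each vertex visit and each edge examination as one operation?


A full DFS traversal visits each vertex once and examines each edge once.
V = 65
E = 193
Sum = 65 + 193 = 258


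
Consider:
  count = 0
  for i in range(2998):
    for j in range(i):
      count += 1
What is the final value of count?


For each i, the inner loop runs i times:
  i=0: inner runs 0 times
  i=1: inner runs 1 time
  i=2: inner runs 2 times
  i=3: inner runs 3 times
  i=4: inner runs 4 times
  i=5: inner runs 5 times
  i=6: inner runs 6 times
  i=7: inner runs 7 times
  ...
Total = 0 + 1 + 2 + ... + 2997 = 2998*(2998-1)/2 = 4492503


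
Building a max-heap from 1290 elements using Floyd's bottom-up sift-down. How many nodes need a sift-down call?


In a heap of 1290 elements (0-indexed array):
  Last element index: 1289
  Parent of last element: floor((1289 - 1) / 2) = 644
  Internal nodes: indices 0 to 644
  Count = floor(1290/2) = 645


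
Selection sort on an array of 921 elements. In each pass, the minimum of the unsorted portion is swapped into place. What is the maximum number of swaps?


Selection sort performs one swap per pass:
  Pass 1: find min in positions 0 to 920, swap with position 0
  Pass 2: find min in positions 1 to 920, swap with position 1
  Pass 3: find min in positions 2 to 920, swap with position 2
  Pass 4: find min in positions 3 to 920, swap with position 3
  Pass 5: find min in positions 4 to 920, swap with position 4
  ... (915 more passes)
Total passes (and swaps) = n - 1 = 921 - 1 = 920


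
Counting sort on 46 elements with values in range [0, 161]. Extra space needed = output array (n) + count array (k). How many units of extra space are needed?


Output array size: 46 (to store sorted result)
Count array size: 162 (one slot per possible value, range 0 to 161)
Total extra space = 46 + 162 = 208


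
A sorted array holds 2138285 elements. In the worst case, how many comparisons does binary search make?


Halving sequence: 2138285 -> 1069142 -> 534571 -> 267285 -> 133642 -> 66821 -> 33410 -> 16705 -> 8352 -> 4176 -> 2088 -> 1044 -> 522 -> 261 -> 130 -> 65 -> 32 -> 16 -> 8 -> 4 -> 2 -> 1
Number of halvings = 21
Max comparisons = 21 + 1 = 22


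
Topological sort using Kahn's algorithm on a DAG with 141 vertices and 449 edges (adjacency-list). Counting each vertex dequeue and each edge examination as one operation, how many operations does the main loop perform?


Kahn's algorithm:
  1. Compute in-degrees: O(V + E)
  2. Process queue: each vertex dequeued once (O(V))
     each edge examined once (O(E))
Total = V + E = 141 + 449 = 590


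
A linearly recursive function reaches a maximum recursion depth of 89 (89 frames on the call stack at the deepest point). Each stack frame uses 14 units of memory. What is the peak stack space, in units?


Maximum recursion depth = 89 frames
Memory per frame = 14 units
Total stack space = depth * frame_size
= 89 * 14 = 1246


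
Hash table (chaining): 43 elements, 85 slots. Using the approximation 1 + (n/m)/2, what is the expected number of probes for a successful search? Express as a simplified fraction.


Computing expected probes:
alpha = 43/85
= 1 + alpha/2
= 1 + 43/(2*85)
= (2*85 + 43) / (2*85)
= 213/170


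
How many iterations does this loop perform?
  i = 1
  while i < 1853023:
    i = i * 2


The loop variable doubles each iteration:
i = 1 -> 2 -> 4 -> 8 -> 16 -> 32 -> 64 -> 128 -> 256 -> 512 -> 1024 -> 2048 -> 4096 -> 8192 -> 16384 -> 32768 -> 65536 -> 131072 -> 262144 -> 524288 -> 1048576 -> 2097152 (stop, 2097152 >= 1853023)
Number of doublings = ceil(log2(1853023)) = 21


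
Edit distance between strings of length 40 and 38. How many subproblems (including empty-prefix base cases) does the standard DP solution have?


The table includes base cases (empty prefixes).
Rows: (m+1) = 41
Columns: (n+1) = 39
Total = 41 * 39 = 1599


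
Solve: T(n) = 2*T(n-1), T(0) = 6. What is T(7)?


Unrolling:
T(7) = 2*T(6) = 2^2*T(5) = ... = 2^7*T(0)
= 2^7 * 6
= 128 * 6 = 768


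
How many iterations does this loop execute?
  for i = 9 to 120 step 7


The loop variable i takes values starting at 9 and increments by 7 each iteration.
Sequence: i = 9, 16, 23, 30, 37, 44, 51, 58, 65, ...
The upper bound 120 is inclusive, so the count is floor((last - first) / step) + 1:
floor((120 - 9) / 7) + 1 = floor(111/7) + 1 = 15 + 1 = 16


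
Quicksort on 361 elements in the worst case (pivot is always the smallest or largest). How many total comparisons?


In the worst case, each partition step picks the worst pivot:
  Partition 1: 360 comparisons (n-1 elements to compare)
  Partition 2: 359 comparisons
  Partition 3: 358 comparisons
  Partition 4: 357 comparisons
  Partition 5: 356 comparisons
  ...
  Last partition: 0 comparisons
Total = (n-1) + (n-2) + ... + 1 + 0 = n*(n-1)/2
= 361*360/2 = 64980


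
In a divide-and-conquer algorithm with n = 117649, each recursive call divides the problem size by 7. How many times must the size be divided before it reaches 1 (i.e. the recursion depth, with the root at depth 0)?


Number of divisions = log_7(117649)
Sizes: 117649 -> 16807 -> 2401 -> 343 -> 49 -> 7 -> 1 (6 divisions)
Recursion depth = 6


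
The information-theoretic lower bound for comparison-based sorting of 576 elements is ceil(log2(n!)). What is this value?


A binary decision tree of height h has at most 2^h leaves and needs at least n! of them, so h >= ceil(log2(n!)).
576! is far too large to multiply out, so use Stirling's series:
  ln(n!) ~ n ln n - n + (1/2) ln(2 pi n) + 1/(12n)  (error below 1/(360 n^3), negligible here)
  ln(576) = 6.3561077
  n ln n = 576 * 6.3561077 = 3661.1180
  (1/2) ln(2 pi * 576) = (1/2) ln(3619.1147) = 4.0970
  1/(12*576) = 0.0001
  ln(576!) ~ 3661.1180 - 576 + 4.0970 + 0.0001 = 3089.2151
Convert to base 2: log2(576!) = 3089.2151 / ln 2 = 3089.2151 / 0.69314718 = 4456.7953
ceil(4456.7953) = 4457


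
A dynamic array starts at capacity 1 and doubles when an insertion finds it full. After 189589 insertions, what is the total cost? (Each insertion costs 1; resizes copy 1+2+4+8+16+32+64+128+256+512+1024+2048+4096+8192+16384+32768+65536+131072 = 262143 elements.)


Insertion cost: 189589 (one per element)
Resizes occur just before inserting elements 2, 3, 5, 9, ...
Elements copied at each resize: 1 + 2 + 4 + 8 + 16 + 32 + 64 + 128 + 256 + 512 + 1024 + 2048 + 4096 + 8192 + 16384 + 32768 + 65536 + 131072
Sum of copies = 262143 (geometric series: 2^k - 1)
Total = 189589 + 262143 = 451732


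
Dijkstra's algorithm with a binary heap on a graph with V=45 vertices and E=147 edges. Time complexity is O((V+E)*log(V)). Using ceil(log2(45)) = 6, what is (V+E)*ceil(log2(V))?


Dijkstra with a binary heap: each vertex is extracted once, each edge may relax once.
Each heap operation costs O(log V).
V + E = 45 + 147 = 192
ceil(log2(45)) = 6 (since 2^5 = 32 < 45 <= 64 = 2^6)
Total heap work = (V+E) * ceil(log2(V)) = 192 * 6 = 1152


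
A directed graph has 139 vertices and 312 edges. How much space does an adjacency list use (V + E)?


Adjacency list: one list head per vertex + one entry per edge
Vertex heads: 139
Edge entries: 312
Total = 139 + 312 = 451


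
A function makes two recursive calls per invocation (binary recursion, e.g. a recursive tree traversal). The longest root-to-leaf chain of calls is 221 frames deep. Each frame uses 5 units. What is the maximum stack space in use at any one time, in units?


Binary recursion: the two calls run one after the other, so only one root-to-leaf chain of frames is on the stack at a time.
Maximum depth (longest chain) = 221 frames
Each frame = 5 units
Max stack space = 221 * 5 = 1105


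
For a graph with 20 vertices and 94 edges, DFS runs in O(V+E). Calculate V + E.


A full DFS traversal visits each vertex once and examines each edge once.
V = 20
E = 94
Sum = 20 + 94 = 114


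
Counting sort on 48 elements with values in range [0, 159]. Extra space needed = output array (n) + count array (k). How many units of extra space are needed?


Output array size: 48 (to store sorted result)
Count array size: 160 (one slot per possible value, range 0 to 159)
Total extra space = 48 + 160 = 208


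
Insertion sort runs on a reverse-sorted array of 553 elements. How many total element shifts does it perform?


Sum of shifts = 1 + 2 + 3 + ... + 552
= 553 * 552 / 2
= 305256 / 2
= 152628


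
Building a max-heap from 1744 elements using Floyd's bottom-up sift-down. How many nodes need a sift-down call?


In a heap of 1744 elements (0-indexed array):
  Last element index: 1743
  Parent of last element: floor((1743 - 1) / 2) = 871
  Internal nodes: indices 0 to 871
  Count = floor(1744/2) = 872


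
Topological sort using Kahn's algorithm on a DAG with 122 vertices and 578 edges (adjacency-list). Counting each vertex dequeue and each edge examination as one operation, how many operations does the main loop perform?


Kahn's algorithm:
  1. Compute in-degrees: O(V + E)
  2. Process queue: each vertex dequeued once (O(V))
     each edge examined once (O(E))
Total = V + E = 122 + 578 = 700


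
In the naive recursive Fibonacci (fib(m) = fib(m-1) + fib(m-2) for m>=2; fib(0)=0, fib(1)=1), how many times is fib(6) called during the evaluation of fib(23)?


Let N(m) = number of times fib(m) is called while evaluating fib(23).
N(23) = 1 (the initial call).
N(22) = 1 (only fib(23) calls it).
For 1 <= m <= 21: fib(m) is called by fib(m+1) and fib(m+2), so
  N(m) = N(m+1) + N(m+2).
fib(0) is called only by fib(2), so N(0) = N(2).
Walk down from m=23:
  N(23)=1, N(22)=1, N(21)=2, N(20)=3, N(19)=5, N(18)=8, N(17)=13, N(16)=21, N(15)=34, N(14)=55, N(13)=89, N(12)=144, N(11)=233, N(10)=377, N(9)=610, N(8)=987, N(7)=1597, N(6)=2584
N(6) = 2584


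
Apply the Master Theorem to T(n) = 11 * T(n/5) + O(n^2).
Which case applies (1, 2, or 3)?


The Master Theorem: T(n) = a*T(n/b) + O(n^c)
  a = 11, b = 5, c = 2
log_b(a) = log_5(11) ~ 1.49
Compare b^c with a: 5^2 = 25 > 11, so c > log_b(a).
Since c > log_b(a), Case 3 applies.
T(n) = O(n^2)
Master Theorem case = 3


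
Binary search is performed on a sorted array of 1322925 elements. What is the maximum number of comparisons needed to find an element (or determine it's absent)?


Binary search halves the search space each comparison:
  Step 1: search space = 1322925 -> 661462
  Step 2: search space = 661462 -> 330731
  Step 3: search space = 330731 -> 165365
  Step 4: search space = 165365 -> 82682
  Step 5: search space = 82682 -> 41341
  Step 6: search space = 41341 -> 20670
  Step 7: search space = 20670 -> 10335
  Step 8: search space = 10335 -> 5167
  Step 9: search space = 5167 -> 2583
  Step 10: search space = 2583 -> 1291
  Step 11: search space = 1291 -> 645
  Step 12: search space = 645 -> 322
  Step 13: search space = 322 -> 161
  Step 14: search space = 161 -> 80
  Step 15: search space = 80 -> 40
  Step 16: search space = 40 -> 20
  Step 17: search space = 20 -> 10
  Step 18: search space = 10 -> 5
  Step 19: search space = 5 -> 2
  Step 20: search space = 2 -> 1
  Step 21: search space = 1 (final check)
Maximum comparisons = floor(log2(1322925)) + 1 = 20 + 1 = 21


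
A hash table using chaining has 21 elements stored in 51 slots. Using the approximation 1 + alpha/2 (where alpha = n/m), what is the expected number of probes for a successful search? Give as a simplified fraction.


Load factor alpha = n/m = 21/51
Expected probes = 1 + alpha/2 = 1 + 21/(2*51)
= 1 + 21/102
= 102/102 + 21/102
= 123/102
Simplify: 41/34


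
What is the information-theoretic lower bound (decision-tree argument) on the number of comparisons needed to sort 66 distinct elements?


A binary decision tree of height h has at most 2^h leaves and needs at least n! of them, so h >= ceil(log2(n!)).
66! is far too large to multiply out, so use Stirling's series:
  ln(n!) ~ n ln n - n + (1/2) ln(2 pi n) + 1/(12n)  (error below 1/(360 n^3), negligible here)
  ln(66) = 4.1896547
  n ln n = 66 * 4.1896547 = 276.5172
  (1/2) ln(2 pi * 66) = (1/2) ln(414.6902) = 3.0138
  1/(12*66) = 0.0013
  ln(66!) ~ 276.5172 - 66 + 3.0138 + 0.0013 = 213.5323
Convert to base 2: log2(66!) = 213.5323 / ln 2 = 213.5323 / 0.69314718 = 308.0620
ceil(308.0620) = 309


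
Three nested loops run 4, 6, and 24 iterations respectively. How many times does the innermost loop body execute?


Loop 1 (outermost): 4 iterations
Loop 2 (middle): 6 iterations per outer
Loop 3 (innermost): 24 iterations per middle
Total = 4 * 6 * 24 = 576


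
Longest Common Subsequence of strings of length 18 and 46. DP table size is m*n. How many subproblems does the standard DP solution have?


DP table indexed by positions in both strings.
First string: 18 positions
Second string: 46 positions
Total = 18 * 46 = 828


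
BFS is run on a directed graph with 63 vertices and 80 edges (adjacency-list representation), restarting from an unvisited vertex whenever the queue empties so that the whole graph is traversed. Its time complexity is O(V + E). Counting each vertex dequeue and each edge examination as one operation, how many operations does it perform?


A full BFS traversal dequeues each vertex exactly once and examines each directed edge exactly once.
V = 63 (vertex processing cost)
E = 80 (edge examination cost)
Total operations proportional to V + E = 63 + 80 = 143


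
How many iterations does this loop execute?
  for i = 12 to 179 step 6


The loop variable i takes values starting at 12 and increments by 6 each iteration.
Sequence: i = 12, 18, 24, 30, 36, 42, 48, 54, 60, ...
The upper bound 179 is inclusive, so the count is floor((last - first) / step) + 1:
floor((179 - 12) / 6) + 1 = floor(167/6) + 1 = 27 + 1 = 28


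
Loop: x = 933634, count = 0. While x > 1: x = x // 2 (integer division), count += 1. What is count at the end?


The variable x halves each step:
x = 933634 -> 466817 -> 233408 -> 116704 -> 58352 -> 29176 -> 14588 -> 7294 -> 3647 -> 1823 -> 911 -> 455 -> 227 -> 113 -> 56 -> 28 -> 14 -> 7 -> 3 -> 1
Number of halvings = floor(log2(933634)) = 19


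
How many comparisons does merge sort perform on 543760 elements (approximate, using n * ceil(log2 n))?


Recursion depth: ceil(log2(543760)) = 20
Each recursion level merges n = 543760 elements
Total = 543760 * 20 = 10875200


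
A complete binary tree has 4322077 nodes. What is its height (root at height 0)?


In a complete binary tree, level k holds nodes 2^k .. 2^(k+1)-1 (1-indexed).
Height = floor(log2(n)) = floor(log2(4322077)) = 22
Check: 2^22 = 4194304 <= 4322077 < 8388608 = 2^23


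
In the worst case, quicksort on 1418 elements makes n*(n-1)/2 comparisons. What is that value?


Sum of comparisons per partition:
1417 + 1416 + ... + 1 + 0
= 1418 * (1418 - 1) / 2
= 1418 * 1417 / 2
= 1004653


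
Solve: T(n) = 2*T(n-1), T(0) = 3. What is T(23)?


Unrolling:
T(23) = 2*T(22) = 2^2*T(21) = ... = 2^23*T(0)
= 2^23 * 3
= 8388608 * 3 = 25165824


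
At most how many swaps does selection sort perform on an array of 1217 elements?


Each of the 1216 passes places one element in its final position.
Pass 1: swap minimum into position 0
Pass 2: swap minimum of remaining into position 1
...
Pass 1216: last two elements, one swap
Maximum swaps = 1217 - 1 = 1216


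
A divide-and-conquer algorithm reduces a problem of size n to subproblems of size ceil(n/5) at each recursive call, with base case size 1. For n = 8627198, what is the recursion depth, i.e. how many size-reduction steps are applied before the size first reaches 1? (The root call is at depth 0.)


Each step divides the size by 5 (rounding up); after k steps the size is ceil(n/5^k), which equals 1 exactly when 5^k >= n.
So the depth is the smallest k with 5^k >= 8627198, i.e. ceil(log_5(8627198)).
5^9 = 1953125 < 8627198 <= 9765625 = 5^10
Recursion depth = 10


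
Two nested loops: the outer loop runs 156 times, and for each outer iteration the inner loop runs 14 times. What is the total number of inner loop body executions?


Outer loop: 156 iterations
Inner loop: 14 iterations per outer iteration
Total = 156 * 14 = 2184


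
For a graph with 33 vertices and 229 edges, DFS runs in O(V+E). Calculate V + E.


A full DFS traversal visits each vertex once and examines each edge once.
V = 33
E = 229
Sum = 33 + 229 = 262


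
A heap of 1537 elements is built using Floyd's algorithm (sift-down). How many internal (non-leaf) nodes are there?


Leaf nodes occupy roughly half the array.
Sift-down is called for each internal node, starting from the last one.
Internal nodes = floor(n/2) = floor(1537/2) = 768


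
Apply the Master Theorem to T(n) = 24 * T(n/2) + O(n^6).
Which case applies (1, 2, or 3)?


The Master Theorem: T(n) = a*T(n/b) + O(n^c)
  a = 24, b = 2, c = 6
log_b(a) = log_2(24) ~ 4.585
Compare b^c with a: 2^6 = 64 > 24, so c > log_b(a).
Since c > log_b(a), Case 3 applies.
T(n) = O(n^6)
Master Theorem case = 3


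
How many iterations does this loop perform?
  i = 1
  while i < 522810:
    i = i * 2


The loop variable doubles each iteration:
i = 1 -> 2 -> 4 -> 8 -> 16 -> 32 -> 64 -> 128 -> 256 -> 512 -> 1024 -> 2048 -> 4096 -> 8192 -> 16384 -> 32768 -> 65536 -> 131072 -> 262144 -> 524288 (stop, 524288 >= 522810)
Number of doublings = ceil(log2(522810)) = 19


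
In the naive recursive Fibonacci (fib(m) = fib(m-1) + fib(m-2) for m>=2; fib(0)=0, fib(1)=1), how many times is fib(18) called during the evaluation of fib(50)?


Let N(m) = number of times fib(m) is called while evaluating fib(50).
N(50) = 1 (the initial call).
N(49) = 1 (only fib(50) calls it).
For 1 <= m <= 48: fib(m) is called by fib(m+1) and fib(m+2), so
  N(m) = N(m+1) + N(m+2).
fib(0) is called only by fib(2), so N(0) = N(2).
Walk down from m=50:
  N(50)=1, N(49)=1, N(48)=2, N(47)=3, N(46)=5, N(45)=8, N(44)=13, N(43)=21, N(42)=34, N(41)=55, N(40)=89, N(39)=144, N(38)=233, N(37)=377, N(36)=610, N(35)=987, N(34)=1597, N(33)=2584, N(32)=4181, N(31)=6765, N(30)=10946, N(29)=17711, N(28)=28657, N(27)=46368, N(26)=75025, N(25)=121393, N(24)=196418, N(23)=317811, N(22)=514229, N(21)=832040, N(20)=1346269, N(19)=2178309, N(18)=3524578
N(18) = 3524578


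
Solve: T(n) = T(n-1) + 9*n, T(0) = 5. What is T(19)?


Expanding the recurrence:
T(19) = T(18) + 9*19
       = T(17) + 9*18 + 9*19
       ...
       = T(0) + 9*(1 + 2 + ... + 19)
       = 5 + 9 * 19*20/2
       = 5 + 9 * 190
       = 5 + 1710 = 1715


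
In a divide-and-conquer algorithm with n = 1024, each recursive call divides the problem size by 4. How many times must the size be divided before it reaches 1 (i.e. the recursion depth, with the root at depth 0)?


Number of divisions = log_4(1024)
Sizes: 1024 -> 256 -> 64 -> 16 -> 4 -> 1 (5 divisions)
Recursion depth = 5


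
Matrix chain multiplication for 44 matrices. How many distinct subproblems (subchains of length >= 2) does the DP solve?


Subproblems are indexed by (i, j) where i < j.
Number of such pairs = n*(n-1)/2
= 44 * 43 / 2
= 946


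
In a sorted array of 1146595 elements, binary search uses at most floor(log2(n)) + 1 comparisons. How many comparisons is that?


Halving sequence: 1146595 -> 573297 -> 286648 -> 143324 -> 71662 -> 35831 -> 17915 -> 8957 -> 4478 -> 2239 -> 1119 -> 559 -> 279 -> 139 -> 69 -> 34 -> 17 -> 8 -> 4 -> 2 -> 1
Number of halvings = 20
Max comparisons = 20 + 1 = 21


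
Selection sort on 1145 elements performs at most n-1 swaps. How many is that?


Each of the 1144 passes places one element in its final position.
Pass 1: swap minimum into position 0
Pass 2: swap minimum of remaining into position 1
...
Pass 1144: last two elements, one swap
Maximum swaps = 1145 - 1 = 1144


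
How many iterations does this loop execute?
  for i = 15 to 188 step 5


The loop variable i takes values starting at 15 and increments by 5 each iteration.
Sequence: i = 15, 20, 25, 30, 35, 40, 45, 50, 55, ...
The upper bound 188 is inclusive, so the count is floor((last - first) / step) + 1:
floor((188 - 15) / 5) + 1 = floor(173/5) + 1 = 34 + 1 = 35


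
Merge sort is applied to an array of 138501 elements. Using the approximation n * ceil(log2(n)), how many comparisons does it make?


Merge sort divides the array into halves recursively.
Number of levels = ceil(log2(138501)) = 18
At each level, approximately n = 138501 comparisons are needed for merging.
Total comparisons ~ n * ceil(log2(n)) = 138501 * 18 = 2493018
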